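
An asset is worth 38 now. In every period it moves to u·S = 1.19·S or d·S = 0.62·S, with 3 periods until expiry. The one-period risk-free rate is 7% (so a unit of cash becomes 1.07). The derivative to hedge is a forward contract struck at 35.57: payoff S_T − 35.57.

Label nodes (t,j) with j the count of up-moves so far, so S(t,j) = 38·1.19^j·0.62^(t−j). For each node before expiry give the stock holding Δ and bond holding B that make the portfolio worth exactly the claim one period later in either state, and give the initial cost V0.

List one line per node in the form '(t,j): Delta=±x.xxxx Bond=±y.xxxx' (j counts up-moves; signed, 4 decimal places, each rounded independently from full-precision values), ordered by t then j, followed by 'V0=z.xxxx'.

Risk-neutral probability p* = (R−d)/(u−d) = (1.07−0.62)/(1.19−0.62) = 0.7895.
Payoff layer (t=3): V(3,0)=-26.5135, V(3,1)=-18.1874, V(3,2)=-2.2067, V(3,3)=28.4660
  t=2,j=0: stock 14.6072 → up 17.3826 (V=-18.1874), down 9.0565 (V=-26.5135). Price -18.6358; hedge Δ=1.0000, bond B=-33.2430.
  t=2,j=1: stock 28.0364 → up 33.3633 (V=-2.2067), down 17.3826 (V=-18.1874). Price -5.2066; hedge Δ=1.0000, bond B=-33.2430.
  t=2,j=2: stock 53.8118 → up 64.0360 (V=28.4660), down 33.3633 (V=-2.2067). Price 20.5688; hedge Δ=1.0000, bond B=-33.2430.
  t=1,j=0: stock 23.5600 → up 28.0364 (V=-5.2066), down 14.6072 (V=-18.6358). Price -7.5082; hedge Δ=1.0000, bond B=-31.0682.
  t=1,j=1: stock 45.2200 → up 53.8118 (V=20.5688), down 28.0364 (V=-5.2066). Price 14.1518; hedge Δ=1.0000, bond B=-31.0682.
  t=0,j=0: stock 38.0000 → up 45.2200 (V=14.1518), down 23.5600 (V=-7.5082). Price 8.9643; hedge Δ=1.0000, bond B=-29.0357.
Check: Δ(0,0)·S0 + B(0,0) = 8.9643 = V0.

(0,0): Delta=1.0000 Bond=-29.0357
(1,0): Delta=1.0000 Bond=-31.0682
(1,1): Delta=1.0000 Bond=-31.0682
(2,0): Delta=1.0000 Bond=-33.2430
(2,1): Delta=1.0000 Bond=-33.2430
(2,2): Delta=1.0000 Bond=-33.2430
V0=8.9643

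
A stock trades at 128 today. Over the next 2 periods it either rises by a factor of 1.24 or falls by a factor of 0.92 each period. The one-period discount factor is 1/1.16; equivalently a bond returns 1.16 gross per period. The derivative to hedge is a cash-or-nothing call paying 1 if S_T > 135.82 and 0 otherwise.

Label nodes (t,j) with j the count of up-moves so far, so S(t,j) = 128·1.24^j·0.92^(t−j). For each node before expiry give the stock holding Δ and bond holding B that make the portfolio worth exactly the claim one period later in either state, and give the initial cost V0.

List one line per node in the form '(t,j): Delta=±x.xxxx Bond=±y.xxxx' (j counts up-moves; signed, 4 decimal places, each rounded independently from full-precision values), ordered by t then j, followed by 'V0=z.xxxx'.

No-arbitrage ⇒ martingale measure with p* = (R−d)/(u−d) = 0.7500.
Terminal values V(2,·): V(2,0)=0.0000, V(2,1)=1.0000, V(2,2)=1.0000
  t=1,j=0: stock 117.7600 → up 146.0224 (V=1.0000), down 108.3392 (V=0.0000). Price 0.6466; hedge Δ=0.0265, bond B=-2.4784.
  t=1,j=1: stock 158.7200 → up 196.8128 (V=1.0000), down 146.0224 (V=1.0000). Price 0.8621; hedge Δ=0.0000, bond B=0.8621.
  t=0,j=0: stock 128.0000 → up 158.7200 (V=0.8621), down 117.7600 (V=0.6466). Price 0.6967; hedge Δ=0.0053, bond B=0.0232.
Each (Δ,B) replicates both successor values, so the strategy is self-financing and V0 is arbitrage-free.

(0,0): Delta=0.0053 Bond=0.0232
(1,0): Delta=0.0265 Bond=-2.4784
(1,1): Delta=0.0000 Bond=0.8621
V0=0.6967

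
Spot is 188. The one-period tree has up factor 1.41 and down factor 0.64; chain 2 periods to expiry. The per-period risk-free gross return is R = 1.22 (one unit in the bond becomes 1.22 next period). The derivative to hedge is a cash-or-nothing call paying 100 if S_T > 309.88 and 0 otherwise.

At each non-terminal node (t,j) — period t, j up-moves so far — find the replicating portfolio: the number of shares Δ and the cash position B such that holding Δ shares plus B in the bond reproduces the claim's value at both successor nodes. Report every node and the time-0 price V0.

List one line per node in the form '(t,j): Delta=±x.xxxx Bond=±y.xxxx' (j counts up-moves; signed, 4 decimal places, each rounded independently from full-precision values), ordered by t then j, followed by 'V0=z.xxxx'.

(0,0): Delta=0.4265 Bond=-42.0636
(1,0): Delta=0.0000 Bond=0.0000
(1,1): Delta=0.4899 Bond=-68.1286
V0=38.1202

The replicating-portfolio and risk-neutral prices coincide; use p* = (1.22−0.64)/(1.41−0.64) = 0.7532 for the latter.
Terminal payoffs: V(2,0)=0.0000, V(2,1)=0.0000, V(2,2)=100.0000
Node (1,0) S=120.3200: V=(p*·0.0000+(1−p*)·0.0000)/1.22=0.0000; Δ=(0.0000−0.0000)/(169.6512−77.0048)=0.0000; B=V−Δ·S=0.0000
Node (1,1) S=265.0800: V=(p*·100.0000+(1−p*)·0.0000)/1.22=61.7415; Δ=(100.0000−0.0000)/(373.7628−169.6512)=0.4899; B=V−Δ·S=-68.1286
Node (0,0) S=188.0000: V=(p*·61.7415+(1−p*)·0.0000)/1.22=38.1202; Δ=(61.7415−0.0000)/(265.0800−120.3200)=0.4265; B=V−Δ·S=-42.0636
Self-financing check: at every node Δ·S+B equals the discounted successor values.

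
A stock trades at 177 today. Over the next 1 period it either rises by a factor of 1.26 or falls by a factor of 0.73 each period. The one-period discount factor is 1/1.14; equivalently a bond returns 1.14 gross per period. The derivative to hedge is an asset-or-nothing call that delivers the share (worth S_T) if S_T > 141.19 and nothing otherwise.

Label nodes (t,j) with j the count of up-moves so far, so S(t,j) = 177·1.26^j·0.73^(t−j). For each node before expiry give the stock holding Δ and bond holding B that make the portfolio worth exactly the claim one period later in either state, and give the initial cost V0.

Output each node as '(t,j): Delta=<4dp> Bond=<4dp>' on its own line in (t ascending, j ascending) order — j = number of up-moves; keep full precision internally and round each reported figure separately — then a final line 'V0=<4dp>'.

The replicating-portfolio and risk-neutral prices coincide; use p* = (1.14−0.73)/(1.26−0.73) = 0.7736 for the latter.
Terminal values V(1,·): V(1,0)=0.0000, V(1,1)=223.0200
Node (0,0) S=177.0000: V=(p*·223.0200+(1−p*)·0.0000)/1.14=151.3376; Δ=(223.0200−0.0000)/(223.0200−129.2100)=2.3774; B=V−Δ·S=-269.4548
The time-0 hedge costs 151.3376, which is the no-arbitrage price.

(0,0): Delta=2.3774 Bond=-269.4548
V0=151.3376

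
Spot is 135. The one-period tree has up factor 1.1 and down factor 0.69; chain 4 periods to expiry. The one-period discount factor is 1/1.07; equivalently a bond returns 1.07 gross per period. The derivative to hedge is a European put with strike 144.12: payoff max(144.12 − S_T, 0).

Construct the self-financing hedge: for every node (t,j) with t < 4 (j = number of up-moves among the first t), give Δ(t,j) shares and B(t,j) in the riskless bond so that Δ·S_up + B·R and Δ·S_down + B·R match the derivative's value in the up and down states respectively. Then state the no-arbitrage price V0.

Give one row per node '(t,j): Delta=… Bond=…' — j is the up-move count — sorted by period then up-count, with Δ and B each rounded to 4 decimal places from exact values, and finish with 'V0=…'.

No-arbitrage ⇒ martingale measure with p* = (R−d)/(u−d) = 0.9268.
Payoff layer (t=4): V(4,0)=113.5194, V(4,1)=95.3364, V(4,2)=66.3491, V(4,3)=20.1373, V(4,4)=0.0000
  t=3,j=0: stock 44.3487 → up 48.7836 (V=95.3364), down 30.6006 (V=113.5194). Price 90.3429; hedge Δ=-1.0000, bond B=134.6916.
  t=3,j=1: stock 70.7008 → up 77.7709 (V=66.3491), down 48.7836 (V=95.3364). Price 63.9907; hedge Δ=-1.0000, bond B=134.6916.
  t=3,j=2: stock 112.7115 → up 123.9827 (V=20.1373), down 77.7709 (V=66.3491). Price 21.9801; hedge Δ=-1.0000, bond B=134.6916.
  t=3,j=3: stock 179.6850 → up 197.6535 (V=0.0000), down 123.9827 (V=20.1373). Price 1.3771; hedge Δ=-0.2733, bond B=50.4926.
  t=2,j=0: stock 64.2735 → up 70.7008 (V=63.9907), down 44.3487 (V=90.3429). Price 61.6065; hedge Δ=-1.0000, bond B=125.8800.
  t=2,j=1: stock 102.4650 → up 112.7115 (V=21.9801), down 70.7008 (V=63.9907). Price 23.4150; hedge Δ=-1.0000, bond B=125.8800.
  t=2,j=2: stock 163.3500 → up 179.6850 (V=1.3771), down 112.7115 (V=21.9801). Price 2.6959; hedge Δ=-0.3076, bond B=52.9472.
  t=1,j=0: stock 93.1500 → up 102.4650 (V=23.4150), down 64.2735 (V=61.6065). Price 24.4949; hedge Δ=-1.0000, bond B=117.6449.
  t=1,j=1: stock 148.5000 → up 163.3500 (V=2.6959), down 102.4650 (V=23.4150). Price 3.9364; hedge Δ=-0.3403, bond B=54.4708.
  t=0,j=0: stock 135.0000 → up 148.5000 (V=3.9364), down 93.1500 (V=24.4949). Price 5.0847; hedge Δ=-0.3714, bond B=55.2273.
Self-financing check: at every node Δ·S+B equals the discounted successor values.

(0,0): Delta=-0.3714 Bond=55.2273
(1,0): Delta=-1.0000 Bond=117.6449
(1,1): Delta=-0.3403 Bond=54.4708
(2,0): Delta=-1.0000 Bond=125.8800
(2,1): Delta=-1.0000 Bond=125.8800
(2,2): Delta=-0.3076 Bond=52.9472
(3,0): Delta=-1.0000 Bond=134.6916
(3,1): Delta=-1.0000 Bond=134.6916
(3,2): Delta=-1.0000 Bond=134.6916
(3,3): Delta=-0.2733 Bond=50.4926
V0=5.0847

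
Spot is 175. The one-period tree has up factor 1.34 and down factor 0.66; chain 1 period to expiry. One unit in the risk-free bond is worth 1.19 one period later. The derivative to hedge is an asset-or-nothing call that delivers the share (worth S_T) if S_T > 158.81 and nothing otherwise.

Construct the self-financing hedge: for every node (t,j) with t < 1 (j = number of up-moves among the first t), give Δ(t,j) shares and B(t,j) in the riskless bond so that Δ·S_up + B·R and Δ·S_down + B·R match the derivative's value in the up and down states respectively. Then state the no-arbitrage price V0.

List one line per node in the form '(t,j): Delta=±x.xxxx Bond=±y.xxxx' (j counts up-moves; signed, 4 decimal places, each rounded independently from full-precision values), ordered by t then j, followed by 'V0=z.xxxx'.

Risk-neutral probability p* = (R−d)/(u−d) = (1.19−0.66)/(1.34−0.66) = 0.7794.
Terminal values V(1,·): V(1,0)=0.0000, V(1,1)=234.5000
(0,0): S=175.0000. Δ = (V_up−V_dn)/(S_up−S_dn) = (234.5000−0.0000)/(234.5000−115.5000) = 1.9706. V = [p*·234.5000 + (1−p*)·0.0000]/1.19 = 153.5900. B = V − Δ·S = -191.2630.
Each (Δ,B) replicates both successor values, so the strategy is self-financing and V0 is arbitrage-free.

(0,0): Delta=1.9706 Bond=-191.2630
V0=153.5900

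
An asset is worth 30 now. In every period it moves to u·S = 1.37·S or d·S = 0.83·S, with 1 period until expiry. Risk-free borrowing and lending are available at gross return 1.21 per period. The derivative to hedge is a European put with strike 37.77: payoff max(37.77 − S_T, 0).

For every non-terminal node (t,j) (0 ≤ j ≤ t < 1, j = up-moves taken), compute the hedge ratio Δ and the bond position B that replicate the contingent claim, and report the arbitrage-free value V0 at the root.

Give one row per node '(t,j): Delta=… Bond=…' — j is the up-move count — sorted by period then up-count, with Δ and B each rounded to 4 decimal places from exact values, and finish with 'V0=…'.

No-arbitrage ⇒ martingale measure with p* = (R−d)/(u−d) = 0.7037.
Terminal payoffs: V(1,0)=12.8700, V(1,1)=0.0000
  t=0,j=0: stock 30.0000 → up 41.1000 (V=0.0000), down 24.9000 (V=12.8700). Price 3.1515; hedge Δ=-0.7944, bond B=26.9848.
Self-financing check: at every node Δ·S+B equals the discounted successor values.

(0,0): Delta=-0.7944 Bond=26.9848
V0=3.1515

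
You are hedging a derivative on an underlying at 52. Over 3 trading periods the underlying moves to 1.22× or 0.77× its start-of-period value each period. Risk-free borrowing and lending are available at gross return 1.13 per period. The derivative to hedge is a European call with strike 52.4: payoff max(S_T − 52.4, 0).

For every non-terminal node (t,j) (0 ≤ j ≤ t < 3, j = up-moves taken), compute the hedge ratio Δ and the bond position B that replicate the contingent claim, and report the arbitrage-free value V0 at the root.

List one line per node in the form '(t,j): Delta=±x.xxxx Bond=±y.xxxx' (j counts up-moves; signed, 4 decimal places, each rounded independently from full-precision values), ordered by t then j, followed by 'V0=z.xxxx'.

No-arbitrage ⇒ martingale measure with p* = (R−d)/(u−d) = 0.8000.
Terminal payoffs: V(3,0)=0.0000, V(3,1)=0.0000, V(3,2)=7.1955, V(3,3)=42.0241
  t=2,j=0: stock 30.8308 → up 37.6136 (V=0.0000), down 23.7397 (V=0.0000). Price 0.0000; hedge Δ=0.0000, bond B=0.0000.
  t=2,j=1: stock 48.8488 → up 59.5955 (V=7.1955), down 37.6136 (V=0.0000). Price 5.0942; hedge Δ=0.3273, bond B=-10.8959.
  t=2,j=2: stock 77.3968 → up 94.4241 (V=42.0241), down 59.5955 (V=7.1955). Price 31.0251; hedge Δ=1.0000, bond B=-46.3717.
  t=1,j=0: stock 40.0400 → up 48.8488 (V=5.0942), down 30.8308 (V=0.0000). Price 3.6065; hedge Δ=0.2827, bond B=-7.7139.
  t=1,j=1: stock 63.4400 → up 77.3968 (V=31.0251), down 48.8488 (V=5.0942). Price 22.8663; hedge Δ=0.9083, bond B=-34.7580.
  t=0,j=0: stock 52.0000 → up 63.4400 (V=22.8663), down 40.0400 (V=3.6065). Price 16.8269; hedge Δ=0.8231, bond B=-25.9727.
The time-0 hedge costs 16.8269, which is the no-arbitrage price.

(0,0): Delta=0.8231 Bond=-25.9727
(1,0): Delta=0.2827 Bond=-7.7139
(1,1): Delta=0.9083 Bond=-34.7580
(2,0): Delta=0.0000 Bond=0.0000
(2,1): Delta=0.3273 Bond=-10.8959
(2,2): Delta=1.0000 Bond=-46.3717
V0=16.8269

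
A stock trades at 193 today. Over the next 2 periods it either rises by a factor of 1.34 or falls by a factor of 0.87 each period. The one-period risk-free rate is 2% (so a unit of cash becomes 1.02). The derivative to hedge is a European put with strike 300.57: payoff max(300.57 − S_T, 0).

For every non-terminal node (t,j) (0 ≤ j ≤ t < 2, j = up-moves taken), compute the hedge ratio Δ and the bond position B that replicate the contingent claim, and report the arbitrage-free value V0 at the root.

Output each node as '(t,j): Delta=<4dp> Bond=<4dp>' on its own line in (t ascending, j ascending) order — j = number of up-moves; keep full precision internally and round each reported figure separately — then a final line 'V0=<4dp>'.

(0,0): Delta=-0.8414 Bond=262.7895
(1,0): Delta=-1.0000 Bond=294.6765
(1,1): Delta=-0.6217 Bond=211.2320
V0=100.4001

No-arbitrage ⇒ martingale measure with p* = (R−d)/(u−d) = 0.3191.
At expiry t=2: V(2,0)=154.4883, V(2,1)=75.5706, V(2,2)=0.0000
  t=1,j=0: stock 167.9100 → up 224.9994 (V=75.5706), down 146.0817 (V=154.4883). Price 126.7665; hedge Δ=-1.0000, bond B=294.6765.
  t=1,j=1: stock 258.6200 → up 346.5508 (V=0.0000), down 224.9994 (V=75.5706). Price 50.4435; hedge Δ=-0.6217, bond B=211.2320.
  t=0,j=0: stock 193.0000 → up 258.6200 (V=50.4435), down 167.9100 (V=126.7665). Price 100.4001; hedge Δ=-0.8414, bond B=262.7895.
Self-financing check: at every node Δ·S+B equals the discounted successor values.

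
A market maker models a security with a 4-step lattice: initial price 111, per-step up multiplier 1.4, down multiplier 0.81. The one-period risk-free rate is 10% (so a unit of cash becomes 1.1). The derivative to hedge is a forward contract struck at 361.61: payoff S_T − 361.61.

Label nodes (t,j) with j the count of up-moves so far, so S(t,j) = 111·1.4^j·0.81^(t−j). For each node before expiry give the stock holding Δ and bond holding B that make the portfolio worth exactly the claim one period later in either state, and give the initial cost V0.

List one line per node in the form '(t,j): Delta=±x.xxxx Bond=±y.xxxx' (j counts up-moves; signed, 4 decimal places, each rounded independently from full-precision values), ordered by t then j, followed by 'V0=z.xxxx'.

(0,0): Delta=1.0000 Bond=-246.9845
(1,0): Delta=1.0000 Bond=-271.6829
(1,1): Delta=1.0000 Bond=-271.6829
(2,0): Delta=1.0000 Bond=-298.8512
(2,1): Delta=1.0000 Bond=-298.8512
(2,2): Delta=1.0000 Bond=-298.8512
(3,0): Delta=1.0000 Bond=-328.7364
(3,1): Delta=1.0000 Bond=-328.7364
(3,2): Delta=1.0000 Bond=-328.7364
(3,3): Delta=1.0000 Bond=-328.7364
V0=-135.9845

Risk-neutral probability p* = (R−d)/(u−d) = (1.1−0.81)/(1.4−0.81) = 0.4915.
Terminal values V(4,·): V(4,0)=-313.8281, V(4,1)=-279.0241, V(4,2)=-218.8689, V(4,3)=-114.8970, V(4,4)=64.8076
(3,0): S=58.9900. Δ = (V_up−V_dn)/(S_up−S_dn) = (-279.0241−-313.8281)/(82.5859−47.7819) = 1.0000. V = [p*·-279.0241 + (1−p*)·-313.8281]/1.1 = -269.7464. B = V − Δ·S = -328.7364.
(3,1): S=101.9579. Δ = (V_up−V_dn)/(S_up−S_dn) = (-218.8689−-279.0241)/(142.7411−82.5859) = 1.0000. V = [p*·-218.8689 + (1−p*)·-279.0241]/1.1 = -226.7784. B = V − Δ·S = -328.7364.
(3,2): S=176.2236. Δ = (V_up−V_dn)/(S_up−S_dn) = (-114.8970−-218.8689)/(246.7130−142.7411) = 1.0000. V = [p*·-114.8970 + (1−p*)·-218.8689]/1.1 = -152.5128. B = V − Δ·S = -328.7364.
(3,3): S=304.5840. Δ = (V_up−V_dn)/(S_up−S_dn) = (64.8076−-114.8970)/(426.4176−246.7130) = 1.0000. V = [p*·64.8076 + (1−p*)·-114.8970]/1.1 = -24.1524. B = V − Δ·S = -328.7364.
(2,0): S=72.8271. Δ = (V_up−V_dn)/(S_up−S_dn) = (-226.7784−-269.7464)/(101.9579−58.9900) = 1.0000. V = [p*·-226.7784 + (1−p*)·-269.7464]/1.1 = -226.0241. B = V − Δ·S = -298.8512.
(2,1): S=125.8740. Δ = (V_up−V_dn)/(S_up−S_dn) = (-152.5128−-226.7784)/(176.2236−101.9579) = 1.0000. V = [p*·-152.5128 + (1−p*)·-226.7784]/1.1 = -172.9772. B = V − Δ·S = -298.8512.
(2,2): S=217.5600. Δ = (V_up−V_dn)/(S_up−S_dn) = (-24.1524−-152.5128)/(304.5840−176.2236) = 1.0000. V = [p*·-24.1524 + (1−p*)·-152.5128]/1.1 = -81.2912. B = V − Δ·S = -298.8512.
(1,0): S=89.9100. Δ = (V_up−V_dn)/(S_up−S_dn) = (-172.9772−-226.0241)/(125.8740−72.8271) = 1.0000. V = [p*·-172.9772 + (1−p*)·-226.0241]/1.1 = -181.7729. B = V − Δ·S = -271.6829.
(1,1): S=155.4000. Δ = (V_up−V_dn)/(S_up−S_dn) = (-81.2912−-172.9772)/(217.5600−125.8740) = 1.0000. V = [p*·-81.2912 + (1−p*)·-172.9772]/1.1 = -116.2829. B = V − Δ·S = -271.6829.
(0,0): S=111.0000. Δ = (V_up−V_dn)/(S_up−S_dn) = (-116.2829−-181.7729)/(155.4000−89.9100) = 1.0000. V = [p*·-116.2829 + (1−p*)·-181.7729]/1.1 = -135.9845. B = V − Δ·S = -246.9845.
Self-financing check: at every node Δ·S+B equals the discounted successor values.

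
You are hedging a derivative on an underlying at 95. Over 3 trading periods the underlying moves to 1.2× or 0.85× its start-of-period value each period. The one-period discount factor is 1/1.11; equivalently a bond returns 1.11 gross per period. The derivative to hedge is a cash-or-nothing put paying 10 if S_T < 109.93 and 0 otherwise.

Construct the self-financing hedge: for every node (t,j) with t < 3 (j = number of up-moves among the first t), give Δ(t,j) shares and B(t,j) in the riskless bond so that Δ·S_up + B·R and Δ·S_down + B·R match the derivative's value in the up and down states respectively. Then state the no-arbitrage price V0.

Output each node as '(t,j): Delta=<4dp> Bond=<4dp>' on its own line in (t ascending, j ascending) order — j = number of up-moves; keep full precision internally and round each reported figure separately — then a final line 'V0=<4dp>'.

(0,0): Delta=-0.0933 Bond=10.0610
(1,0): Delta=-0.2368 Bond=22.7586
(1,1): Delta=-0.0581 Bond=7.1555
(2,0): Delta=0.0000 Bond=9.0090
(2,1): Delta=-0.2949 Bond=30.8880
(2,2): Delta=0.0000 Bond=0.0000
V0=1.2018

Since d<R<u, set p* = (R−d)/(u−d) = 0.7429; price each node as the discounted p*-expectation of its children.
Terminal payoffs: V(3,0)=10.0000, V(3,1)=10.0000, V(3,2)=0.0000, V(3,3)=0.0000
Node (2,0) S=68.6375: V=(p*·10.0000+(1−p*)·10.0000)/1.11=9.0090; Δ=(10.0000−10.0000)/(82.3650−58.3419)=0.0000; B=V−Δ·S=9.0090
Node (2,1) S=96.9000: V=(p*·0.0000+(1−p*)·10.0000)/1.11=2.3166; Δ=(0.0000−10.0000)/(116.2800−82.3650)=-0.2949; B=V−Δ·S=30.8880
Node (2,2) S=136.8000: V=(p*·0.0000+(1−p*)·0.0000)/1.11=0.0000; Δ=(0.0000−0.0000)/(164.1600−116.2800)=0.0000; B=V−Δ·S=0.0000
Node (1,0) S=80.7500: V=(p*·2.3166+(1−p*)·9.0090)/1.11=3.6374; Δ=(2.3166−9.0090)/(96.9000−68.6375)=-0.2368; B=V−Δ·S=22.7586
Node (1,1) S=114.0000: V=(p*·0.0000+(1−p*)·2.3166)/1.11=0.5367; Δ=(0.0000−2.3166)/(136.8000−96.9000)=-0.0581; B=V−Δ·S=7.1555
Node (0,0) S=95.0000: V=(p*·0.5367+(1−p*)·3.6374)/1.11=1.2018; Δ=(0.5367−3.6374)/(114.0000−80.7500)=-0.0933; B=V−Δ·S=10.0610
The time-0 hedge costs 1.2018, which is the no-arbitrage price.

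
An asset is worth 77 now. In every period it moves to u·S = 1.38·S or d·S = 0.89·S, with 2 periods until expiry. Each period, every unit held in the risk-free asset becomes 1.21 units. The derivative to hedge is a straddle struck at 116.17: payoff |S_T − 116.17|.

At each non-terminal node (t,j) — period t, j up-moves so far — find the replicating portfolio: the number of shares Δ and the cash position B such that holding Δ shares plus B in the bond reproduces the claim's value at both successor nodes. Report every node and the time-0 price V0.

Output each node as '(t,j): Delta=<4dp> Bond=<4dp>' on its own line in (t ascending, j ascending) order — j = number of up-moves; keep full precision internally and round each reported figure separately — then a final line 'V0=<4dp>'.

(0,0): Delta=-0.1283 Bond=29.9758
(1,0): Delta=-1.0000 Bond=96.0083
(1,1): Delta=0.1704 Bond=4.5351
V0=20.0967

Risk-neutral probability p* = (R−d)/(u−d) = (1.21−0.89)/(1.38−0.89) = 0.6531.
Terminal payoffs: V(2,0)=55.1783, V(2,1)=21.5986, V(2,2)=30.4688
  t=1,j=0: stock 68.5300 → up 94.5714 (V=21.5986), down 60.9917 (V=55.1783). Price 27.4783; hedge Δ=-1.0000, bond B=96.0083.
  t=1,j=1: stock 106.2600 → up 146.6388 (V=30.4688), down 94.5714 (V=21.5986). Price 22.6375; hedge Δ=0.1704, bond B=4.5351.
  t=0,j=0: stock 77.0000 → up 106.2600 (V=22.6375), down 68.5300 (V=27.4783). Price 20.0967; hedge Δ=-0.1283, bond B=29.9758.
Each (Δ,B) replicates both successor values, so the strategy is self-financing and V0 is arbitrage-free.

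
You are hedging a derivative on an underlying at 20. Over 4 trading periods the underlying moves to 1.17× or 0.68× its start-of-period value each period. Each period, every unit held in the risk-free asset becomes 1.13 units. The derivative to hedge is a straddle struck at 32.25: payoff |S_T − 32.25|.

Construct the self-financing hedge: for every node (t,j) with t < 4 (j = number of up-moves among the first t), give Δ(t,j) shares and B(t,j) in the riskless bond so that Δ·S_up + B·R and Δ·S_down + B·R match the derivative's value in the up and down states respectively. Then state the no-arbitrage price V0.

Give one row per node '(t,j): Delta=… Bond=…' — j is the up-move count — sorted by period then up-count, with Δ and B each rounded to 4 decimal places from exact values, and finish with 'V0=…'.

(0,0): Delta=-0.4273 Bond=12.8868
(1,0): Delta=-1.0000 Bond=22.3509
(1,1): Delta=-0.3977 Bond=13.8697
(2,0): Delta=-1.0000 Bond=25.2565
(2,1): Delta=-1.0000 Bond=25.2565
(2,2): Delta=-0.3666 Bond=14.8209
(3,0): Delta=-1.0000 Bond=28.5398
(3,1): Delta=-1.0000 Bond=28.5398
(3,2): Delta=-1.0000 Bond=28.5398
(3,3): Delta=-0.3339 Bond=15.6994
V0=4.3409

The replicating-portfolio and risk-neutral prices coincide; use p* = (1.13−0.68)/(1.17−0.68) = 0.9184 for the latter.
At expiry t=4: V(4,0)=27.9737, V(4,1)=24.8923, V(4,2)=19.5904, V(4,3)=10.4681, V(4,4)=5.2277
Node (3,0) S=6.2886: V=(p*·24.8923+(1−p*)·27.9737)/1.13=22.2512; Δ=(24.8923−27.9737)/(7.3577−4.2763)=-1.0000; B=V−Δ·S=28.5398
Node (3,1) S=10.8202: V=(p*·19.5904+(1−p*)·24.8923)/1.13=17.7197; Δ=(19.5904−24.8923)/(12.6596−7.3577)=-1.0000; B=V−Δ·S=28.5398
Node (3,2) S=18.6170: V=(p*·10.4681+(1−p*)·19.5904)/1.13=9.9228; Δ=(10.4681−19.5904)/(21.7819−12.6596)=-1.0000; B=V−Δ·S=28.5398
Node (3,3) S=32.0323: V=(p*·5.2277+(1−p*)·10.4681)/1.13=5.0049; Δ=(5.2277−10.4681)/(37.4777−21.7819)=-0.3339; B=V−Δ·S=15.6994
Node (2,0) S=9.2480: V=(p*·17.7197+(1−p*)·22.2512)/1.13=16.0085; Δ=(17.7197−22.2512)/(10.8202−6.2886)=-1.0000; B=V−Δ·S=25.2565
Node (2,1) S=15.9120: V=(p*·9.9228+(1−p*)·17.7197)/1.13=9.3445; Δ=(9.9228−17.7197)/(18.6170−10.8202)=-1.0000; B=V−Δ·S=25.2565
Node (2,2) S=27.3780: V=(p*·5.0049+(1−p*)·9.9228)/1.13=4.7844; Δ=(5.0049−9.9228)/(32.0323−18.6170)=-0.3666; B=V−Δ·S=14.8209
Node (1,0) S=13.6000: V=(p*·9.3445+(1−p*)·16.0085)/1.13=8.7509; Δ=(9.3445−16.0085)/(15.9120−9.2480)=-1.0000; B=V−Δ·S=22.3509
Node (1,1) S=23.4000: V=(p*·4.7844+(1−p*)·9.3445)/1.13=4.5634; Δ=(4.7844−9.3445)/(27.3780−15.9120)=-0.3977; B=V−Δ·S=13.8697
Node (0,0) S=20.0000: V=(p*·4.5634+(1−p*)·8.7509)/1.13=4.3409; Δ=(4.5634−8.7509)/(23.4000−13.6000)=-0.4273; B=V−Δ·S=12.8868
The time-0 hedge costs 4.3409, which is the no-arbitrage price.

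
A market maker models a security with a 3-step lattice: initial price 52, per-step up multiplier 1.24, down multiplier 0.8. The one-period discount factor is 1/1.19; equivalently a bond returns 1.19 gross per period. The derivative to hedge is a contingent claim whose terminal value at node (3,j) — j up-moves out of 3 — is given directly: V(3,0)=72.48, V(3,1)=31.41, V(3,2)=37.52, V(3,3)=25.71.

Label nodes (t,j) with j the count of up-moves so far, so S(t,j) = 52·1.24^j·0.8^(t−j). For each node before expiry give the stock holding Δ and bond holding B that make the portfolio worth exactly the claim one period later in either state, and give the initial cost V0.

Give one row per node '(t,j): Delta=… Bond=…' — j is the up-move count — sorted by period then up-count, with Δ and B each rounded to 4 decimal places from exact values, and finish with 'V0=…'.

(0,0): Delta=-0.2647 Bond=31.0575
(1,0): Delta=0.0344 Bond=24.5151
(1,1): Delta=-0.2895 Bond=38.5537
(2,0): Delta=-2.8047 Bond=123.6578
(2,1): Delta=0.2692 Bond=17.0596
(2,2): Delta=-0.3357 Bond=49.5737
V0=17.2906

Under the risk-neutral measure, an up-move has probability p* = (R−d)/(u−d) = 0.8864 and values discount at R = 1.19.
At expiry t=3: V(3,0)=72.4800, V(3,1)=31.4100, V(3,2)=37.5200, V(3,3)=25.7100
(2,0): S=33.2800. Δ = (V_up−V_dn)/(S_up−S_dn) = (31.4100−72.4800)/(41.2672−26.6240) = -2.8047. V = [p*·31.4100 + (1−p*)·72.4800]/1.19 = 30.3168. B = V − Δ·S = 123.6578.
(2,1): S=51.5840. Δ = (V_up−V_dn)/(S_up−S_dn) = (37.5200−31.4100)/(63.9642−41.2672) = 0.2692. V = [p*·37.5200 + (1−p*)·31.4100]/1.19 = 30.9460. B = V − Δ·S = 17.0596.
(2,2): S=79.9552. Δ = (V_up−V_dn)/(S_up−S_dn) = (25.7100−37.5200)/(99.1444−63.9642) = -0.3357. V = [p*·25.7100 + (1−p*)·37.5200]/1.19 = 22.7328. B = V − Δ·S = 49.5737.
(1,0): S=41.6000. Δ = (V_up−V_dn)/(S_up−S_dn) = (30.9460−30.3168)/(51.5840−33.2800) = 0.0344. V = [p*·30.9460 + (1−p*)·30.3168]/1.19 = 25.9449. B = V − Δ·S = 24.5151.
(1,1): S=64.4800. Δ = (V_up−V_dn)/(S_up−S_dn) = (22.7328−30.9460)/(79.9552−51.5840) = -0.2895. V = [p*·22.7328 + (1−p*)·30.9460]/1.19 = 19.8875. B = V − Δ·S = 38.5537.
(0,0): S=52.0000. Δ = (V_up−V_dn)/(S_up−S_dn) = (19.8875−25.9449)/(64.4800−41.6000) = -0.2647. V = [p*·19.8875 + (1−p*)·25.9449]/1.19 = 17.2906. B = V − Δ·S = 31.0575.
The time-0 hedge costs 17.2906, which is the no-arbitrage price.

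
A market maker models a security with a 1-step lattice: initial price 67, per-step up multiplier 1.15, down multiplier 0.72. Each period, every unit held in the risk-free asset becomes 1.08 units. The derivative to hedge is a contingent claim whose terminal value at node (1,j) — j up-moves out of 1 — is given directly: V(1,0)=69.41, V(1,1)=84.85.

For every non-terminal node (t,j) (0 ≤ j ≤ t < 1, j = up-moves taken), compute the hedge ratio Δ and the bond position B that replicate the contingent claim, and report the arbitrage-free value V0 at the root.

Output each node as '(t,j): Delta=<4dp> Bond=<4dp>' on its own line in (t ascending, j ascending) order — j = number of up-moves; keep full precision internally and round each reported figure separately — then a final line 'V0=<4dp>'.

Since d<R<u, set p* = (R−d)/(u−d) = 0.8372; price each node as the discounted p*-expectation of its children.
Terminal values V(1,·): V(1,0)=69.4100, V(1,1)=84.8500
Node (0,0) S=67.0000: V=(p*·84.8500+(1−p*)·69.4100)/1.08=76.2375; Δ=(84.8500−69.4100)/(77.0500−48.2400)=0.5359; B=V−Δ·S=40.3305
Root portfolio cost Δ·67+B reproduces V0=76.2375.

(0,0): Delta=0.5359 Bond=40.3305
V0=76.2375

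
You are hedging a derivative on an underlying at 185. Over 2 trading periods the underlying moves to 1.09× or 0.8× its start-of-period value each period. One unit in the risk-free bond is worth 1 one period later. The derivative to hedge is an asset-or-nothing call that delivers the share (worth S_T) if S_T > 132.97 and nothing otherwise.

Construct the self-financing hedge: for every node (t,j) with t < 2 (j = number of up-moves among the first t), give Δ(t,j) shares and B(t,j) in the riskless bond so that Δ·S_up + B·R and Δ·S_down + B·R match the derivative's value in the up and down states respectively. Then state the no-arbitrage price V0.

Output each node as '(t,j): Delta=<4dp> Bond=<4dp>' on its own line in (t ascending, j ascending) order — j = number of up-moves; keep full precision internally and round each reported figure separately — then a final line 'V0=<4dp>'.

(0,0): Delta=1.6849 Bond=-138.1099
(1,0): Delta=3.7586 Bond=-445.0207
(1,1): Delta=1.0000 Bond=0.0000
V0=173.5964

No-arbitrage ⇒ martingale measure with p* = (R−d)/(u−d) = 0.6897.
Terminal values V(2,·): V(2,0)=0.0000, V(2,1)=161.3200, V(2,2)=219.7985
Node (1,0) S=148.0000: V=(p*·161.3200+(1−p*)·0.0000)/1=111.2552; Δ=(161.3200−0.0000)/(161.3200−118.4000)=3.7586; B=V−Δ·S=-445.0207
Node (1,1) S=201.6500: V=(p*·219.7985+(1−p*)·161.3200)/1=201.6500; Δ=(219.7985−161.3200)/(219.7985−161.3200)=1.0000; B=V−Δ·S=0.0000
Node (0,0) S=185.0000: V=(p*·201.6500+(1−p*)·111.2552)/1=173.5964; Δ=(201.6500−111.2552)/(201.6500−148.0000)=1.6849; B=V−Δ·S=-138.1099
Check: Δ(0,0)·S0 + B(0,0) = 173.5964 = V0.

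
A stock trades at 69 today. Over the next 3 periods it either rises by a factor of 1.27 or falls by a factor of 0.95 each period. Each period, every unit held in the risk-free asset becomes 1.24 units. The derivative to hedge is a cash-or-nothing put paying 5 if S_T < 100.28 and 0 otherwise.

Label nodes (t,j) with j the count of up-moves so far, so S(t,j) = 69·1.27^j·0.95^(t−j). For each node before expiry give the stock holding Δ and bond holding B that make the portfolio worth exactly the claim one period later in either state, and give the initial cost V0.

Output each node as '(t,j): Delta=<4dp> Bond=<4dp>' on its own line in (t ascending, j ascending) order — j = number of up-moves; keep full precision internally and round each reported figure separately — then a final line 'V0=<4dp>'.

The replicating-portfolio and risk-neutral prices coincide; use p* = (1.24−0.95)/(1.27−0.95) = 0.9062 for the latter.
At expiry t=3: V(3,0)=5.0000, V(3,1)=5.0000, V(3,2)=0.0000, V(3,3)=0.0000
Node (2,0) S=62.2725: V=(p*·5.0000+(1−p*)·5.0000)/1.24=4.0323; Δ=(5.0000−5.0000)/(79.0861−59.1589)=0.0000; B=V−Δ·S=4.0323
Node (2,1) S=83.2485: V=(p*·0.0000+(1−p*)·5.0000)/1.24=0.3780; Δ=(0.0000−5.0000)/(105.7256−79.0861)=-0.1877; B=V−Δ·S=16.0030
Node (2,2) S=111.2901: V=(p*·0.0000+(1−p*)·0.0000)/1.24=0.0000; Δ=(0.0000−0.0000)/(141.3384−105.7256)=0.0000; B=V−Δ·S=0.0000
Node (1,0) S=65.5500: V=(p*·0.3780+(1−p*)·4.0323)/1.24=0.5811; Δ=(0.3780−4.0323)/(83.2485−62.2725)=-0.1742; B=V−Δ·S=12.0006
Node (1,1) S=87.6300: V=(p*·0.0000+(1−p*)·0.3780)/1.24=0.0286; Δ=(0.0000−0.3780)/(111.2901−83.2485)=-0.0135; B=V−Δ·S=1.2099
Node (0,0) S=69.0000: V=(p*·0.0286+(1−p*)·0.5811)/1.24=0.0648; Δ=(0.0286−0.5811)/(87.6300−65.5500)=-0.0250; B=V−Δ·S=1.7916
Self-financing check: at every node Δ·S+B equals the discounted successor values.

(0,0): Delta=-0.0250 Bond=1.7916
(1,0): Delta=-0.1742 Bond=12.0006
(1,1): Delta=-0.0135 Bond=1.2099
(2,0): Delta=0.0000 Bond=4.0323
(2,1): Delta=-0.1877 Bond=16.0030
(2,2): Delta=0.0000 Bond=0.0000
V0=0.0648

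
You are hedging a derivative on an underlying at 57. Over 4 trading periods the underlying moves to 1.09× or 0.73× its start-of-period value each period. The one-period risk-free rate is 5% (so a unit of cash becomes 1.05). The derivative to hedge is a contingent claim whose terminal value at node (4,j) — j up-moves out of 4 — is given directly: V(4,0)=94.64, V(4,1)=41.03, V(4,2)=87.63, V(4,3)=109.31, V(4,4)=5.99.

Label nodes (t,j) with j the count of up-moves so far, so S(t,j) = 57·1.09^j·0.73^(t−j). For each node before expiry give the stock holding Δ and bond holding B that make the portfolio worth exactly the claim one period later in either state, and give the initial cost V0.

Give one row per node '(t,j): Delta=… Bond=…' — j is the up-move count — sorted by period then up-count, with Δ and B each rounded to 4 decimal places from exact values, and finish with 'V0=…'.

(0,0): Delta=-2.7529 Bond=192.4608
(1,0): Delta=1.5545 Bond=22.8507
(1,1): Delta=-3.1135 Bond=224.4879
(2,0): Delta=3.0888 Bond=-22.6119
(2,1): Delta=1.4261 Bond=29.8189
(2,2): Delta=-3.4936 Bond=261.4490
(3,0): Delta=-6.7158 Bond=193.6659
(3,1): Delta=3.9096 Bond=-50.9185
(3,2): Delta=1.2182 Bond=41.5884
(3,3): Delta=-3.8880 Bond=303.6381
V0=35.5438

No-arbitrage ⇒ martingale measure with p* = (R−d)/(u−d) = 0.8889.
Payoff layer (t=4): V(4,0)=94.6400, V(4,1)=41.0300, V(4,2)=87.6300, V(4,3)=109.3100, V(4,4)=5.9900
(3,0): S=22.1740. Δ = (V_up−V_dn)/(S_up−S_dn) = (41.0300−94.6400)/(24.1696−16.1870) = -6.7158. V = [p*·41.0300 + (1−p*)·94.6400]/1.05 = 44.7492. B = V − Δ·S = 193.6659.
(3,1): S=33.1091. Δ = (V_up−V_dn)/(S_up−S_dn) = (87.6300−41.0300)/(36.0889−24.1696) = 3.9096. V = [p*·87.6300 + (1−p*)·41.0300]/1.05 = 78.5259. B = V − Δ·S = -50.9185.
(3,2): S=49.4368. Δ = (V_up−V_dn)/(S_up−S_dn) = (109.3100−87.6300)/(53.8862−36.0889) = 1.2182. V = [p*·109.3100 + (1−p*)·87.6300]/1.05 = 101.8106. B = V − Δ·S = 41.5884.
(3,3): S=73.8167. Δ = (V_up−V_dn)/(S_up−S_dn) = (5.9900−109.3100)/(80.4602−53.8862) = -3.8880. V = [p*·5.9900 + (1−p*)·109.3100]/1.05 = 16.6381. B = V − Δ·S = 303.6381.
(2,0): S=30.3753. Δ = (V_up−V_dn)/(S_up−S_dn) = (78.5259−44.7492)/(33.1091−22.1740) = 3.0888. V = [p*·78.5259 + (1−p*)·44.7492]/1.05 = 71.2123. B = V − Δ·S = -22.6119.
(2,1): S=45.3549. Δ = (V_up−V_dn)/(S_up−S_dn) = (101.8106−78.5259)/(49.4368−33.1091) = 1.4261. V = [p*·101.8106 + (1−p*)·78.5259]/1.05 = 94.4985. B = V − Δ·S = 29.8189.
(2,2): S=67.7217. Δ = (V_up−V_dn)/(S_up−S_dn) = (16.6381−101.8106)/(73.8167−49.4368) = -3.4936. V = [p*·16.6381 + (1−p*)·101.8106]/1.05 = 24.8588. B = V − Δ·S = 261.4490.
(1,0): S=41.6100. Δ = (V_up−V_dn)/(S_up−S_dn) = (94.4985−71.2123)/(45.3549−30.3753) = 1.5545. V = [p*·94.4985 + (1−p*)·71.2123]/1.05 = 87.5344. B = V − Δ·S = 22.8507.
(1,1): S=62.1300. Δ = (V_up−V_dn)/(S_up−S_dn) = (24.8588−94.4985)/(67.7217−45.3549) = -3.1135. V = [p*·24.8588 + (1−p*)·94.4985]/1.05 = 31.0443. B = V − Δ·S = 224.4879.
(0,0): S=57.0000. Δ = (V_up−V_dn)/(S_up−S_dn) = (31.0443−87.5344)/(62.1300−41.6100) = -2.7529. V = [p*·31.0443 + (1−p*)·87.5344]/1.05 = 35.5438. B = V − Δ·S = 192.4608.
Self-financing check: at every node Δ·S+B equals the discounted successor values.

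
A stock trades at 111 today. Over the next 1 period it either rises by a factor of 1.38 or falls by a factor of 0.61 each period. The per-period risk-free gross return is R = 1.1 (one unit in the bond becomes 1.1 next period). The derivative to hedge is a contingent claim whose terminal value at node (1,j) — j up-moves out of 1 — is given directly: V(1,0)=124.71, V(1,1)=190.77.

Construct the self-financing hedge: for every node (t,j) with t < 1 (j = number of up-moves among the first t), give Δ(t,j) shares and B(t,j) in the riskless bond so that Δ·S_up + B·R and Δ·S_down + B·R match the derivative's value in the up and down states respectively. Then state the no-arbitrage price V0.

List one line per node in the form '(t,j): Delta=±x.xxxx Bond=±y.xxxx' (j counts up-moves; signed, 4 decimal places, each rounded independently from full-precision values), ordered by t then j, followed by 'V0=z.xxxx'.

(0,0): Delta=0.7729 Bond=65.7970
V0=151.5893

The replicating-portfolio and risk-neutral prices coincide; use p* = (1.1−0.61)/(1.38−0.61) = 0.6364 for the latter.
Terminal values V(1,·): V(1,0)=124.7100, V(1,1)=190.7700
  t=0,j=0: stock 111.0000 → up 153.1800 (V=190.7700), down 67.7100 (V=124.7100). Price 151.5893; hedge Δ=0.7729, bond B=65.7970.
The time-0 hedge costs 151.5893, which is the no-arbitrage price.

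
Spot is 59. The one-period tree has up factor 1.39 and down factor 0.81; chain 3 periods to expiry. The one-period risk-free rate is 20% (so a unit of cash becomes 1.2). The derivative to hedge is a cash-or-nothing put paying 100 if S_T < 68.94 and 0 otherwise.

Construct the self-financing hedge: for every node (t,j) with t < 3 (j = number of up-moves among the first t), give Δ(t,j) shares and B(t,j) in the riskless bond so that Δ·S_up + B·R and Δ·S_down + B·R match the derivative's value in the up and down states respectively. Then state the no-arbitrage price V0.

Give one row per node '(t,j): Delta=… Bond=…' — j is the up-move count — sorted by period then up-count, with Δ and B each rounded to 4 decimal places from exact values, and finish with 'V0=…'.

(0,0): Delta=-0.8940 Bond=67.3094
(1,0): Delta=-2.0216 Bond=134.6570
(1,1): Delta=-0.5739 Bond=54.5193
(2,0): Delta=0.0000 Bond=83.3333
(2,1): Delta=-2.5955 Bond=199.7126
(2,2): Delta=0.0000 Bond=0.0000
V0=14.5619

No-arbitrage ⇒ martingale measure with p* = (R−d)/(u−d) = 0.6724.
At expiry t=3: V(3,0)=100.0000, V(3,1)=100.0000, V(3,2)=0.0000, V(3,3)=0.0000
  t=2,j=0: stock 38.7099 → up 53.8068 (V=100.0000), down 31.3550 (V=100.0000). Price 83.3333; hedge Δ=0.0000, bond B=83.3333.
  t=2,j=1: stock 66.4281 → up 92.3351 (V=0.0000), down 53.8068 (V=100.0000). Price 27.2989; hedge Δ=-2.5955, bond B=199.7126.
  t=2,j=2: stock 113.9939 → up 158.4515 (V=0.0000), down 92.3351 (V=0.0000). Price 0.0000; hedge Δ=0.0000, bond B=0.0000.
  t=1,j=0: stock 47.7900 → up 66.4281 (V=27.2989), down 38.7099 (V=83.3333). Price 38.0458; hedge Δ=-2.0216, bond B=134.6570.
  t=1,j=1: stock 82.0100 → up 113.9939 (V=0.0000), down 66.4281 (V=27.2989). Price 7.4523; hedge Δ=-0.5739, bond B=54.5193.
  t=0,j=0: stock 59.0000 → up 82.0100 (V=7.4523), down 47.7900 (V=38.0458). Price 14.5619; hedge Δ=-0.8940, bond B=67.3094.
Each (Δ,B) replicates both successor values, so the strategy is self-financing and V0 is arbitrage-free.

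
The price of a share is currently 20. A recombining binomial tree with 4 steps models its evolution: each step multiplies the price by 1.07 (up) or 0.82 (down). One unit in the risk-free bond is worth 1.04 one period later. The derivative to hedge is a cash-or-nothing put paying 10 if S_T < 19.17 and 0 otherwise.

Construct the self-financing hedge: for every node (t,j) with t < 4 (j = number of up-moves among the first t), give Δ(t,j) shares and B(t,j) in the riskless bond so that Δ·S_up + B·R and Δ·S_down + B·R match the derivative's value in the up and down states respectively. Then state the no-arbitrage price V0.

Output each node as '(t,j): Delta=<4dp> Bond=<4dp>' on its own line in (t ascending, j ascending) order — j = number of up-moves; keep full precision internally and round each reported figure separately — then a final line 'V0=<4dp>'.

Under the risk-neutral measure, an up-move has probability p* = (R−d)/(u−d) = 0.8800 and values discount at R = 1.04.
Terminal payoffs: V(4,0)=10.0000, V(4,1)=10.0000, V(4,2)=10.0000, V(4,3)=0.0000, V(4,4)=0.0000
Node (3,0) S=11.0274: V=(p*·10.0000+(1−p*)·10.0000)/1.04=9.6154; Δ=(10.0000−10.0000)/(11.7993−9.0424)=0.0000; B=V−Δ·S=9.6154
Node (3,1) S=14.3894: V=(p*·10.0000+(1−p*)·10.0000)/1.04=9.6154; Δ=(10.0000−10.0000)/(15.3966−11.7993)=0.0000; B=V−Δ·S=9.6154
Node (3,2) S=18.7764: V=(p*·0.0000+(1−p*)·10.0000)/1.04=1.1538; Δ=(0.0000−10.0000)/(20.0907−15.3966)=-2.1303; B=V−Δ·S=41.1538
Node (3,3) S=24.5009: V=(p*·0.0000+(1−p*)·0.0000)/1.04=0.0000; Δ=(0.0000−0.0000)/(26.2159−20.0907)=0.0000; B=V−Δ·S=0.0000
Node (2,0) S=13.4480: V=(p*·9.6154+(1−p*)·9.6154)/1.04=9.2456; Δ=(9.6154−9.6154)/(14.3894−11.0274)=0.0000; B=V−Δ·S=9.2456
Node (2,1) S=17.5480: V=(p*·1.1538+(1−p*)·9.6154)/1.04=2.0858; Δ=(1.1538−9.6154)/(18.7764−14.3894)=-1.9288; B=V−Δ·S=35.9320
Node (2,2) S=22.8980: V=(p*·0.0000+(1−p*)·1.1538)/1.04=0.1331; Δ=(0.0000−1.1538)/(24.5009−18.7764)=-0.2016; B=V−Δ·S=4.7485
Node (1,0) S=16.4000: V=(p*·2.0858+(1−p*)·9.2456)/1.04=2.8317; Δ=(2.0858−9.2456)/(17.5480−13.4480)=-1.7463; B=V−Δ·S=31.4708
Node (1,1) S=21.4000: V=(p*·0.1331+(1−p*)·2.0858)/1.04=0.3533; Δ=(0.1331−2.0858)/(22.8980−17.5480)=-0.3650; B=V−Δ·S=8.1640
Node (0,0) S=20.0000: V=(p*·0.3533+(1−p*)·2.8317)/1.04=0.6257; Δ=(0.3533−2.8317)/(21.4000−16.4000)=-0.4957; B=V−Δ·S=10.5392
Self-financing check: at every node Δ·S+B equals the discounted successor values.

(0,0): Delta=-0.4957 Bond=10.5392
(1,0): Delta=-1.7463 Bond=31.4708
(1,1): Delta=-0.3650 Bond=8.1640
(2,0): Delta=0.0000 Bond=9.2456
(2,1): Delta=-1.9288 Bond=35.9320
(2,2): Delta=-0.2016 Bond=4.7485
(3,0): Delta=0.0000 Bond=9.6154
(3,1): Delta=0.0000 Bond=9.6154
(3,2): Delta=-2.1303 Bond=41.1538
(3,3): Delta=0.0000 Bond=0.0000
V0=0.6257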